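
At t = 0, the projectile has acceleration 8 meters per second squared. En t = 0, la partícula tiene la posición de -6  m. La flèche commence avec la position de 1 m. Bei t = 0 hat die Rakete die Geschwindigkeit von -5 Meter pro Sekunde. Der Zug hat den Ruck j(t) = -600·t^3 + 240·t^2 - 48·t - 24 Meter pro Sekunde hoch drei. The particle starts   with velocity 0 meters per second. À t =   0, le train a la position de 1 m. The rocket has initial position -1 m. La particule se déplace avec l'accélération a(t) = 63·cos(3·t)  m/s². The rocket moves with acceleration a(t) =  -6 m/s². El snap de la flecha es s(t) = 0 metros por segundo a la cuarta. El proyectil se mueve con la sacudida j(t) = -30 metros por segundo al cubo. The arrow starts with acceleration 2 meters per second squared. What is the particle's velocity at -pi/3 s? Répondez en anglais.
To solve this, we need to take 1 antiderivative of our acceleration equation a(t) = 63·cos(3·t). The integral of acceleration is velocity. Using v(0) = 0, we get v(t) = 21·sin(3·t). Using v(t) = 21·sin(3·t) and substituting t = -pi/3, we find v = 0.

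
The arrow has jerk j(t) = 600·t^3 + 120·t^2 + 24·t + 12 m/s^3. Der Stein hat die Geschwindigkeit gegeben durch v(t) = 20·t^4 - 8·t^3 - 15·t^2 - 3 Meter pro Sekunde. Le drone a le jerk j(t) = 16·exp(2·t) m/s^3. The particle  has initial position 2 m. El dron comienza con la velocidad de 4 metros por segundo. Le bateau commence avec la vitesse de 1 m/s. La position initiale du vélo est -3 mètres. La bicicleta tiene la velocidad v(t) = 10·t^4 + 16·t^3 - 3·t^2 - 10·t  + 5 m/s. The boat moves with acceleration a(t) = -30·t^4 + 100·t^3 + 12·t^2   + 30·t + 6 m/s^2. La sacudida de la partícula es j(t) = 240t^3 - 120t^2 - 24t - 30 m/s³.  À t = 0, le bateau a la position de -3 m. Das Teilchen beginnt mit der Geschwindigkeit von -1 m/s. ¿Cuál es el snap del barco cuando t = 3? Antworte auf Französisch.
En partant de l'accélération a(t) = -30·t^4 + 100·t^3 + 12·t^2 + 30·t + 6, nous prenons 2 dérivées. La dérivée de l'accélération donne le jerk: j(t) = -120·t^3 + 300·t^2 + 24·t + 30. La dérivée du jerk donne le snap: s(t) = -360·t^2 + 600·t + 24. En utilisant s(t) = -360·t^2 + 600·t + 24 et en substituant t = 3, nous trouvons s = -1416.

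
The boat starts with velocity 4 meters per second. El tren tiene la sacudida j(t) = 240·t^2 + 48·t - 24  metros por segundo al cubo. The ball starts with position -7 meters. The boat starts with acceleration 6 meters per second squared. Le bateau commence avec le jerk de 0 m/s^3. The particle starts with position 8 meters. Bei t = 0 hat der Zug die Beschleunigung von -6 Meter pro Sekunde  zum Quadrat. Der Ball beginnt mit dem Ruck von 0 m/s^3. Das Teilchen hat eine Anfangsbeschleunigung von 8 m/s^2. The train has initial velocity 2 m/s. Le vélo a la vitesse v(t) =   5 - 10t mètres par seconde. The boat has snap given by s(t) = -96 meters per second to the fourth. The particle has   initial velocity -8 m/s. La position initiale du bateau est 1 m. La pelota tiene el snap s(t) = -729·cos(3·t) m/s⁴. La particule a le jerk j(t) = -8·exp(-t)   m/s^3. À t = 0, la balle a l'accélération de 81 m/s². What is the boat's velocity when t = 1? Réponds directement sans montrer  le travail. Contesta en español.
La respuesta es -6.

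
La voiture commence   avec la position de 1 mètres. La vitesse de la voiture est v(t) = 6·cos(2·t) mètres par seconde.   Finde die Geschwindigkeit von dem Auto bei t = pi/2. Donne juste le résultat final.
Bei t = pi/2, v = -6.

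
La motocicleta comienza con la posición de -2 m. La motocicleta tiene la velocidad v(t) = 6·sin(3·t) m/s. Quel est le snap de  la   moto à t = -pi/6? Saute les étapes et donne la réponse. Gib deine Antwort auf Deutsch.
Die Antwort ist 0.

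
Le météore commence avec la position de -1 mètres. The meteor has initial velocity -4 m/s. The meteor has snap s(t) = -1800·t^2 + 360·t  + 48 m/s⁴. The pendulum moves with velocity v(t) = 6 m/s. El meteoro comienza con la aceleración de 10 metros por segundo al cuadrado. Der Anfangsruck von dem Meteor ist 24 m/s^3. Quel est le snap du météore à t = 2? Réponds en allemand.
Mit s(t) = -1800·t^2 + 360·t + 48 und Einsetzen von t = 2, finden wir s = -6432.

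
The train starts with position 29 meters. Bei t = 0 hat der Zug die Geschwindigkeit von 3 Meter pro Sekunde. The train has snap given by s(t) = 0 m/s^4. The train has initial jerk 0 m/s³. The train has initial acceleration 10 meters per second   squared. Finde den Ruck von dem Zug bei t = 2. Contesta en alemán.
Um dies zu lösen, müssen wir 1 Integral unserer Gleichung für den Snap s(t) = 0 finden. Das Integral von dem Snap ist der Ruck. Mit j(0) = 0 erhalten wir j(t) = 0. Mit j(t) = 0 und Einsetzen von t = 2, finden wir j = 0.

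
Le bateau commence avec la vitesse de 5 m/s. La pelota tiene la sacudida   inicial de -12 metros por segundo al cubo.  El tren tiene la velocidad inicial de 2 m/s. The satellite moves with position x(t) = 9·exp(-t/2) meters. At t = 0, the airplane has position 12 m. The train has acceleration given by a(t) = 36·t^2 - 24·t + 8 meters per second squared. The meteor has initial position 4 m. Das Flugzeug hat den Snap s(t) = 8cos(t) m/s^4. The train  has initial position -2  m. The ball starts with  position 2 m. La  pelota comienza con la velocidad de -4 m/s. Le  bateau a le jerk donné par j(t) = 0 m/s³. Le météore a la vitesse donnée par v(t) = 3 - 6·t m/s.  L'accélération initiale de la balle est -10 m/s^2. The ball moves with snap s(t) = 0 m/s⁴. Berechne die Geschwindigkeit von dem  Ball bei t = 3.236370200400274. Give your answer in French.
Pour résoudre ceci, nous devons prendre 3 intégrales de notre équation du snap s(t) = 0. L'intégrale du snap, avec j(0) = -12, donne le jerk: j(t) = -12. En intégrant le jerk et en utilisant la condition initiale a(0) = -10, nous obtenons a(t) = -12·t - 10. L'intégrale de l'accélération est la vitesse. En utilisant v(0) = -4, nous obtenons v(t) = -6·t^2 - 10·t - 4. Nous avons la vitesse v(t) = -6·t^2 - 10·t - 4. En substituant t = 3.236370200400274: v(3.236370200400274) = -99.2082544482362.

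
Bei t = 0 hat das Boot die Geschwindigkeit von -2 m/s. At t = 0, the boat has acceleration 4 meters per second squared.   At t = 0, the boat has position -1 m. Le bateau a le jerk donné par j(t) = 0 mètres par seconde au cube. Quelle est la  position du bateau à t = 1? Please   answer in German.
Ausgehend von dem Ruck j(t) = 0, nehmen wir 3 Stammfunktionen. Mit ∫j(t)dt und Anwendung von a(0) = 4, finden wir a(t) = 4. Mit ∫a(t)dt und Anwendung von v(0) = -2, finden wir v(t) = 4·t - 2. Die Stammfunktion von der Geschwindigkeit, mit x(0) = -1, ergibt die Position: x(t) = 2·t^2 - 2·t - 1. Wir haben die Position x(t) = 2·t^2 - 2·t - 1. Durch Einsetzen von t = 1: x(1) = -1.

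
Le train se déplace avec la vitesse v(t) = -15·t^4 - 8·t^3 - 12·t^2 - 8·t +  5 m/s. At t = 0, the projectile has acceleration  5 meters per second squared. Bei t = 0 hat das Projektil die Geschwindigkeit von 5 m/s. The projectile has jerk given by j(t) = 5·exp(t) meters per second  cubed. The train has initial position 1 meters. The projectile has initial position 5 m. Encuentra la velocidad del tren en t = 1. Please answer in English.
We have velocity v(t) = -15·t^4 - 8·t^3 - 12·t^2 - 8·t + 5. Substituting t = 1: v(1) = -38.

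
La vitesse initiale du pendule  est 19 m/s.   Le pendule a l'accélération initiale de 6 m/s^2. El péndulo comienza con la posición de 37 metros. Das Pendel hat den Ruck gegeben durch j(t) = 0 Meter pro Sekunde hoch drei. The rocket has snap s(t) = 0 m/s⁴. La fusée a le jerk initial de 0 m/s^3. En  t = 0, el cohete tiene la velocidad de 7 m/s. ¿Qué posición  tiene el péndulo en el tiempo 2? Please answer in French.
En partant du jerk j(t) = 0, nous prenons 3 primitives. En prenant ∫j(t)dt et en appliquant a(0) = 6, nous trouvons a(t) = 6. La primitive de l'accélération, avec v(0) = 19, donne la vitesse: v(t) = 6·t + 19. L'intégrale de la vitesse est la position. En utilisant x(0) = 37, nous obtenons x(t) = 3·t^2 + 19·t + 37. En utilisant x(t) = 3·t^2 + 19·t + 37 et en substituant t = 2, nous trouvons x = 87.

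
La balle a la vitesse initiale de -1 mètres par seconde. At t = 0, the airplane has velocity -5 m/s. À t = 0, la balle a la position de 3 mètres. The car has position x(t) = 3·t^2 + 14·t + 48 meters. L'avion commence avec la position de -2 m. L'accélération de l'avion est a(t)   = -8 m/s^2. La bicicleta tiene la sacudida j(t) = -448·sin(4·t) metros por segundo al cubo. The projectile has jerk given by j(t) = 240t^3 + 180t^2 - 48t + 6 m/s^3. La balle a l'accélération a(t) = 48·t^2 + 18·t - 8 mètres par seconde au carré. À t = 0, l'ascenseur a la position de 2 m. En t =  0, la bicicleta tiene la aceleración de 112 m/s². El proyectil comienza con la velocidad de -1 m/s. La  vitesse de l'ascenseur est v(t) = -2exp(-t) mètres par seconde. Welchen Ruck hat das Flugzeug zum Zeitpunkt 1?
Wir müssen unsere Gleichung für die Beschleunigung a(t) = -8 1-mal ableiten. Die Ableitung von der Beschleunigung ergibt den Ruck: j(t) = 0. Wir haben den Ruck j(t) = 0. Durch Einsetzen von t = 1: j(1) = 0.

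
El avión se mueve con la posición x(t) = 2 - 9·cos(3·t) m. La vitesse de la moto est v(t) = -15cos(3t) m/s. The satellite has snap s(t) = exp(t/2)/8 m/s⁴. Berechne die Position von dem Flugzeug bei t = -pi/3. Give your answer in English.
Using x(t) = 2 - 9·cos(3·t) and substituting t = -pi/3, we find x = 11.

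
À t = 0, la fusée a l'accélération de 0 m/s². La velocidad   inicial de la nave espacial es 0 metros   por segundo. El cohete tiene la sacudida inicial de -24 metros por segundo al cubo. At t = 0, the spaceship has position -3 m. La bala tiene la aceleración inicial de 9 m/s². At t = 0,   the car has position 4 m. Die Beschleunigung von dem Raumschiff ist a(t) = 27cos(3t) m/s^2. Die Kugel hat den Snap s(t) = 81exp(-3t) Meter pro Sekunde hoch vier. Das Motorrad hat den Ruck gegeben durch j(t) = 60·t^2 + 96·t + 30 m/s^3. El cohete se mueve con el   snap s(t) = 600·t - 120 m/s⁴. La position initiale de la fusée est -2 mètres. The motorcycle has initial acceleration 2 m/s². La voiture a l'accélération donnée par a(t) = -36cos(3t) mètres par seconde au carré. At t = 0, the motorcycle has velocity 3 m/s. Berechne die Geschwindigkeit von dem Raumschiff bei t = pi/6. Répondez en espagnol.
Partiendo de la aceleración a(t) = 27·cos(3·t), tomamos 1 antiderivada. Tomando ∫a(t)dt y aplicando v(0) = 0, encontramos v(t) = 9·sin(3·t). De la ecuación de la velocidad v(t) = 9·sin(3·t), sustituimos t = pi/6 para obtener v = 9.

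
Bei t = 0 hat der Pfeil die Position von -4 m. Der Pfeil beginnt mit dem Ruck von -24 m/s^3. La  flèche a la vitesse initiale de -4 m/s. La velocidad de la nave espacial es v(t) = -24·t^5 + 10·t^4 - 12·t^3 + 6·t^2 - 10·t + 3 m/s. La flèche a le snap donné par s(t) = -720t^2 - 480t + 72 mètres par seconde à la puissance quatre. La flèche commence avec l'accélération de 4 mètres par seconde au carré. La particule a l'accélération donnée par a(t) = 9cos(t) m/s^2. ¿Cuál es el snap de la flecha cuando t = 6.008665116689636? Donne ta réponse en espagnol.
Usando s(t) = -720·t^2 - 480·t + 72 y sustituyendo t = 6.008665116689636, encontramos s = -28807.0799248675.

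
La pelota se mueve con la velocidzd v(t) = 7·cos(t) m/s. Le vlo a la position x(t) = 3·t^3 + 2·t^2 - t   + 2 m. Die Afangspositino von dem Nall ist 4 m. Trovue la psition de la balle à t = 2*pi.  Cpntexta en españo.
Debemos encontrar la integral de nuestra ecuación de la velocidad v(t) = 7·cos(t) 1 vez. Integrando la velocidad y usando la condición inicial x(0) = 4, obtenemos x(t) = 7·sin(t) + 4. Tenemos la posición x(t) = 7·sin(t) + 4. Sustituyendo t = 2*pi: x(2*pi) = 4.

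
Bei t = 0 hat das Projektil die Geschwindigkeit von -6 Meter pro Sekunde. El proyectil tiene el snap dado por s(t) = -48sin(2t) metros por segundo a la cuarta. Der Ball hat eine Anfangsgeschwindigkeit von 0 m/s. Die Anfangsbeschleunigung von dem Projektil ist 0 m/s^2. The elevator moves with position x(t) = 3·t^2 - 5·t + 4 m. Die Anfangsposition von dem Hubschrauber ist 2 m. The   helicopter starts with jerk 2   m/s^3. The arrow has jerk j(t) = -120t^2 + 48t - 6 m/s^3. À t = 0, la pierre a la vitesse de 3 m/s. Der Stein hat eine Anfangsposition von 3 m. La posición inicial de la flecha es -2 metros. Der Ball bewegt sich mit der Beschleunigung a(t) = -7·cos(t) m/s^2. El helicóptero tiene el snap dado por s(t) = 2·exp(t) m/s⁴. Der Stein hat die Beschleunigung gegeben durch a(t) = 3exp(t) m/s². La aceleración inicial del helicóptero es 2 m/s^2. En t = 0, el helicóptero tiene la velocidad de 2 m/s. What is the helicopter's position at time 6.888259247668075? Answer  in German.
Wir müssen die Stammfunktion unserer Gleichung für den Snap s(t) = 2·exp(t) 4-mal finden. Die Stammfunktion von dem Snap, mit j(0) = 2, ergibt den Ruck: j(t) = 2·exp(t). Die Stammfunktion von dem Ruck ist die Beschleunigung. Mit a(0) = 2 erhalten wir a(t) = 2·exp(t). Durch Integration von der Beschleunigung und Verwendung der Anfangsbedingung v(0) = 2, erhalten wir v(t) = 2·exp(t). Durch Integration von der Geschwindigkeit und Verwendung der Anfangsbedingung x(0) = 2, erhalten wir x(t) = 2·exp(t). Wir haben die Position x(t) = 2·exp(t). Durch Einsetzen von t = 6.888259247668075: x(6.888259247668075) = 1961.38557448523.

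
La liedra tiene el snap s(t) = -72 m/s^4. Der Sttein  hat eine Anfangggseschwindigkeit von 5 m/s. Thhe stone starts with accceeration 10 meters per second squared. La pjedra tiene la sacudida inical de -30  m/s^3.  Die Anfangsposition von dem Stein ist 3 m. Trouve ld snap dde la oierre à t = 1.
Nous avons le snap s(t) = -72. En substituant t = 1: s(1) = -72.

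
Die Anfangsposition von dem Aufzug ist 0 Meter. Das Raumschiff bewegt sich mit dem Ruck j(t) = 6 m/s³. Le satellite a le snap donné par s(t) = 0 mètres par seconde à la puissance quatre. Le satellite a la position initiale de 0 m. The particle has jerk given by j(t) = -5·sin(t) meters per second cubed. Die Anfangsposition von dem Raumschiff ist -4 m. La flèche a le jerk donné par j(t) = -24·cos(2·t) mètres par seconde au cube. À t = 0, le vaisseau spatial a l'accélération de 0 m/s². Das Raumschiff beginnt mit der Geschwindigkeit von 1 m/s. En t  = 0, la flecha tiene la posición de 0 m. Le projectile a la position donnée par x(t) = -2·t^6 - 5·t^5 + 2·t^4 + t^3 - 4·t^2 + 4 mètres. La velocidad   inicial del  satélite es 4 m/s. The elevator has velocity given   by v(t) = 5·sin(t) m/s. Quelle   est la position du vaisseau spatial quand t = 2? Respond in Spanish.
Debemos encontrar la integral de nuestra ecuación de la sacudida j(t) = 6 3 veces. Tomando ∫j(t)dt y aplicando a(0) = 0, encontramos a(t) = 6·t. Integrando la aceleración y usando la condición inicial v(0) = 1, obtenemos v(t) = 3·t^2 + 1. La antiderivada de la velocidad es la posición. Usando x(0) = -4, obtenemos x(t) = t^3 + t - 4. Usando x(t) = t^3 + t - 4 y sustituyendo t = 2, encontramos x = 6.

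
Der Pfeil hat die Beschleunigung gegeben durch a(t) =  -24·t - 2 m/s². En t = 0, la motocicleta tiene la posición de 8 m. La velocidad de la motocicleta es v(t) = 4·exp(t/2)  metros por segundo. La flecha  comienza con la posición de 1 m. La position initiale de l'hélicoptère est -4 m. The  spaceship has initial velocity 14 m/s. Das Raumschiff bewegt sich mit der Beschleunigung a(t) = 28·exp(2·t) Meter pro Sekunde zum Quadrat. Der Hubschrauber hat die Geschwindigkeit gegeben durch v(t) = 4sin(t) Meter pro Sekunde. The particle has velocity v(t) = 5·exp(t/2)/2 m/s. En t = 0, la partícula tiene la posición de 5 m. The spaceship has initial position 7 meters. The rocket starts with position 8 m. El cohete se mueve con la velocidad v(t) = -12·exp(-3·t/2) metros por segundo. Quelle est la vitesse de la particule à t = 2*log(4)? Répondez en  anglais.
From the given velocity equation v(t) = 5·exp(t/2)/2, we substitute t = 2*log(4) to get v = 10.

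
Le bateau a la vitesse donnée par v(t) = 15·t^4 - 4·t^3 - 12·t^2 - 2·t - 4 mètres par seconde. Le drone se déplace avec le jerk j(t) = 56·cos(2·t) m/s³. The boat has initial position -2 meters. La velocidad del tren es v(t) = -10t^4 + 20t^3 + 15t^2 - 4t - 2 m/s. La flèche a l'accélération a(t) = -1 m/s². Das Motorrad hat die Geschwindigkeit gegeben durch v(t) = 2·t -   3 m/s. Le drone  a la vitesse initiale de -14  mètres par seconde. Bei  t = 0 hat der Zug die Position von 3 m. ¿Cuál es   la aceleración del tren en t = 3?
Debemos derivar nuestra ecuación de la velocidad v(t) = -10·t^4 + 20·t^3 + 15·t^2 - 4·t - 2 1 vez. Derivando la velocidad, obtenemos la aceleración: a(t) = -40·t^3 + 60·t^2 + 30·t - 4. De la ecuación de la aceleración a(t) = -40·t^3 + 60·t^2 + 30·t - 4, sustituimos t = 3 para obtener a = -454.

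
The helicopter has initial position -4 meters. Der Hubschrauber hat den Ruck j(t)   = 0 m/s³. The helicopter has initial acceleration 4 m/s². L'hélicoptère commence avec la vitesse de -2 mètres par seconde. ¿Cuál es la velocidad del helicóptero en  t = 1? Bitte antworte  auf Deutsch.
Wir müssen das Integral unserer Gleichung für den Ruck j(t) = 0 2-mal finden. Das Integral von dem Ruck, mit a(0) = 4, ergibt die Beschleunigung: a(t) = 4. Durch Integration von der Beschleunigung und Verwendung der Anfangsbedingung v(0) = -2, erhalten wir v(t) = 4·t - 2. Aus der Gleichung für die Geschwindigkeit v(t) = 4·t - 2, setzen wir t = 1 ein und erhalten v = 2.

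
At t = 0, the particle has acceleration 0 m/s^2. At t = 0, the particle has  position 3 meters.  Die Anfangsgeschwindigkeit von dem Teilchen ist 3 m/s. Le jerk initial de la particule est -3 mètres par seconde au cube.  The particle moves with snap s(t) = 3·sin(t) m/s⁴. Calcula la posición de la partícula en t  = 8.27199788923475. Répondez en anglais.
To solve this, we need to take 4 integrals of our snap equation s(t) = 3·sin(t). Finding the antiderivative of s(t) and using j(0) = -3: j(t) = -3·cos(t). Taking ∫j(t)dt and applying a(0) = 0, we find a(t) = -3·sin(t). Finding the integral of a(t) and using v(0) = 3: v(t) = 3·cos(t). The integral of velocity is position. Using x(0) = 3, we get x(t) = 3·sin(t) + 3. From the given position equation x(t) = 3·sin(t) + 3, we substitute t = 8.27199788923475 to get x = 5.74168810746803.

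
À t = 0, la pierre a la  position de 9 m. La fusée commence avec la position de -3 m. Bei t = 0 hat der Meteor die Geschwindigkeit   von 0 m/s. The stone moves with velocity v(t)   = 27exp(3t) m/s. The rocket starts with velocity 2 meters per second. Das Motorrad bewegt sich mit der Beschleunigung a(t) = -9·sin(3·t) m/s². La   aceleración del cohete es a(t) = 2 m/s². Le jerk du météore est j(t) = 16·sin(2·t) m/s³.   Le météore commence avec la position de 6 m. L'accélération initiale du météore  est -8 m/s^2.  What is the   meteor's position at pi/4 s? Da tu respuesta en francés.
Nous devons intégrer notre équation du jerk j(t) = 16·sin(2·t) 3 fois. La primitive du jerk est l'accélération. En utilisant a(0) = -8, nous obtenons a(t) = -8·cos(2·t). En intégrant l'accélération et en utilisant la condition initiale v(0) = 0, nous obtenons v(t) = -4·sin(2·t). La primitive de la vitesse est la position. En utilisant x(0) = 6, nous obtenons x(t) = 2·cos(2·t) + 4. Nous avons la position x(t) = 2·cos(2·t) + 4. En substituant t = pi/4: x(pi/4) = 4.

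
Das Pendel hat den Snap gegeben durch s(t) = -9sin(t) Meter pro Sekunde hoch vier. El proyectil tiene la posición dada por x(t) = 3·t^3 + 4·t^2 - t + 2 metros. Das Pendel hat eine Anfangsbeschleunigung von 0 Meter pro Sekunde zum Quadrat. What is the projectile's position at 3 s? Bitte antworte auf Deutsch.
Wir haben die Position x(t) = 3·t^3 + 4·t^2 - t + 2. Durch Einsetzen von t = 3: x(3) = 116.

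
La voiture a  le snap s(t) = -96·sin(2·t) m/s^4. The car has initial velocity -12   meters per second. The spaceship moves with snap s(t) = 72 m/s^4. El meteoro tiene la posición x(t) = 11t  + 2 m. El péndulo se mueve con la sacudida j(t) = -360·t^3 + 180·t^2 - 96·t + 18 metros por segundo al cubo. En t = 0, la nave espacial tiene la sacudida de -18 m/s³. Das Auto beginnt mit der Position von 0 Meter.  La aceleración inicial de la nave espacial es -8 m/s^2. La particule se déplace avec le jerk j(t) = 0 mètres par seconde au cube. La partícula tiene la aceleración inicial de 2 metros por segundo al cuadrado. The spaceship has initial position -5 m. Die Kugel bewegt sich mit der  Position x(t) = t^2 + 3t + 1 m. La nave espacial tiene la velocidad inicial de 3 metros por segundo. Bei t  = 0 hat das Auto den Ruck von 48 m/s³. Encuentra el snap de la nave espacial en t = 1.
Tenemos el snap s(t) = 72. Sustituyendo t = 1: s(1) = 72.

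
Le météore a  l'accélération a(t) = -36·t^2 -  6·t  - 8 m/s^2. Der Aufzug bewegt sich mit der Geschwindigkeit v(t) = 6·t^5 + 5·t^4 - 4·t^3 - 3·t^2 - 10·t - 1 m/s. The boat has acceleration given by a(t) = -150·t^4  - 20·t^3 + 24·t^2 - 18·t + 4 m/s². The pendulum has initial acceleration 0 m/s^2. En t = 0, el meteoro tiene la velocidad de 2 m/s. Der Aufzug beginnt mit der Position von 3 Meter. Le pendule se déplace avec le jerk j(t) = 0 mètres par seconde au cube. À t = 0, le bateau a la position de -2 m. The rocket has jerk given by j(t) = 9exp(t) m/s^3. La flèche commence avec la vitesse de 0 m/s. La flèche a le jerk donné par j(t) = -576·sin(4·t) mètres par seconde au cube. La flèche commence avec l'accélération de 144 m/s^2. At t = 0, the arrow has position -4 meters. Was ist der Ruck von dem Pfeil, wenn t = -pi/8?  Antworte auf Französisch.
Nous avons le jerk j(t) = -576·sin(4·t). En substituant t = -pi/8: j(-pi/8) = 576.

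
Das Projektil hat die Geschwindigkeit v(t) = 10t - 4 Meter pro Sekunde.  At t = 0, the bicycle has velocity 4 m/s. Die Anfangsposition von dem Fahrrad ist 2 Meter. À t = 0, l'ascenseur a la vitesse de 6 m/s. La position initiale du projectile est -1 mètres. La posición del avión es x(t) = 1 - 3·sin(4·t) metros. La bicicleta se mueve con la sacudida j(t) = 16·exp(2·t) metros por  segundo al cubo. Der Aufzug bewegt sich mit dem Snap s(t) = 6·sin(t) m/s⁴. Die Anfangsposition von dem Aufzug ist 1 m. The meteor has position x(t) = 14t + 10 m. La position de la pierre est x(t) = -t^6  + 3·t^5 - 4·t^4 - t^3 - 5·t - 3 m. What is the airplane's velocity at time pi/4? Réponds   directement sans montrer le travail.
The answer is 12.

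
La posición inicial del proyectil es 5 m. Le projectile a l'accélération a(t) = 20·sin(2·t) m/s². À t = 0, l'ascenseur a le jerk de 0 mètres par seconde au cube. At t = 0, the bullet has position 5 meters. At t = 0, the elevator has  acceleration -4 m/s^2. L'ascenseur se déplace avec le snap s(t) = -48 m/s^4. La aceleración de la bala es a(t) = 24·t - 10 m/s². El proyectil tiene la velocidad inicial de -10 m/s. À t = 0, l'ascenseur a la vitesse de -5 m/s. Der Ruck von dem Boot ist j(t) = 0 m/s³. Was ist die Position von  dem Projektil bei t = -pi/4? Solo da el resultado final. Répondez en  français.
À t = -pi/4, x = 10.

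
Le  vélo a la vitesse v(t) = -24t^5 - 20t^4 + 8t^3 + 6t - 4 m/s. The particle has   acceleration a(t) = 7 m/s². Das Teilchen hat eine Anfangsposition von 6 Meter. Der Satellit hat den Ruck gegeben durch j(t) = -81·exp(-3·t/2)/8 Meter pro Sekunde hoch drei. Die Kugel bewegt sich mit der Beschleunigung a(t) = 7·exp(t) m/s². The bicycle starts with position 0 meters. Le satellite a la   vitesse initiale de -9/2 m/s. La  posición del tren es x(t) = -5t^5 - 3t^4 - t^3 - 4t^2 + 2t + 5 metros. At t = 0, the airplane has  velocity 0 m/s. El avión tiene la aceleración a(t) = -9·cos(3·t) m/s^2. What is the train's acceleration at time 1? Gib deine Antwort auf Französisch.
En partant de la position x(t) = -5·t^5 - 3·t^4 - t^3 - 4·t^2 + 2·t + 5, nous prenons 2 dérivées. La dérivée de la position donne la vitesse: v(t) = -25·t^4 - 12·t^3 - 3·t^2 - 8·t + 2. En prenant d/dt de v(t), nous trouvons a(t) = -100·t^3 - 36·t^2 - 6·t - 8. En utilisant a(t) = -100·t^3 - 36·t^2 - 6·t - 8 et en substituant t = 1, nous trouvons a = -150.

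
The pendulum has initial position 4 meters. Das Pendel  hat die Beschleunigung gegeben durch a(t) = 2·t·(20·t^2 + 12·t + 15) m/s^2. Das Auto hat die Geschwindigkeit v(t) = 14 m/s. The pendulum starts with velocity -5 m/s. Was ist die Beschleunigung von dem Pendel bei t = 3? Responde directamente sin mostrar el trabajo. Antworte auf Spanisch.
La respuesta es 1386.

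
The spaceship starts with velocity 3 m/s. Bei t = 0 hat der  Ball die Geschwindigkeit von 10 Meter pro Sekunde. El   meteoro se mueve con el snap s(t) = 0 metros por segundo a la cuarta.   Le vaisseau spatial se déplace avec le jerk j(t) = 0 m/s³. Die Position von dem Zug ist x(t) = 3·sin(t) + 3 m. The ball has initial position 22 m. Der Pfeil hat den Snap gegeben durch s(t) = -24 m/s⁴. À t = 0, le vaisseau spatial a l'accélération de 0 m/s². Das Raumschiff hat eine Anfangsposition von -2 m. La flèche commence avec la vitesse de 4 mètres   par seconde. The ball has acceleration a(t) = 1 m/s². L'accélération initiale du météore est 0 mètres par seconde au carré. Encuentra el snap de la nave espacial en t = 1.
Debemos derivar nuestra ecuación de la sacudida j(t) = 0 1 vez. Tomando d/dt de j(t), encontramos s(t) = 0. De la ecuación del snap s(t) = 0, sustituimos t = 1 para obtener s = 0.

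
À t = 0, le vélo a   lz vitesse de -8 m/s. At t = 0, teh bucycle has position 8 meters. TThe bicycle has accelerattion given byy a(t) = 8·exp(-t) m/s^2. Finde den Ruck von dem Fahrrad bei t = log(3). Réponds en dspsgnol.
Debemos derivar nuestra ecuación de la aceleración a(t) = 8·exp(-t) 1 vez. Tomando d/dt de a(t), encontramos j(t) = -8·exp(-t). De la ecuación de la sacudida j(t) = -8·exp(-t), sustituimos t = log(3) para obtener j = -8/3.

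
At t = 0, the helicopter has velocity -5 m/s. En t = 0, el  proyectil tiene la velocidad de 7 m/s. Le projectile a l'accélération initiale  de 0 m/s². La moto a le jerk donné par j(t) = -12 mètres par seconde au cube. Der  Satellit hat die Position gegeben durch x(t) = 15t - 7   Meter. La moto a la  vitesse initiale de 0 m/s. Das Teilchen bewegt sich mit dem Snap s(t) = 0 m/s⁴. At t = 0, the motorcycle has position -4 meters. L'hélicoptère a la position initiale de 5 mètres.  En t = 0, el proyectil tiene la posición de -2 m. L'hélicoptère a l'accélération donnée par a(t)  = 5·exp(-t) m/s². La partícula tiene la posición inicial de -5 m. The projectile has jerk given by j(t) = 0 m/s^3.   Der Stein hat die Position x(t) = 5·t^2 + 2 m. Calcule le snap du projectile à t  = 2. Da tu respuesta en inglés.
Starting from jerk j(t) = 0, we take 1 derivative. Differentiating jerk, we get snap: s(t) = 0. From the given snap equation s(t) = 0, we substitute t = 2 to get s = 0.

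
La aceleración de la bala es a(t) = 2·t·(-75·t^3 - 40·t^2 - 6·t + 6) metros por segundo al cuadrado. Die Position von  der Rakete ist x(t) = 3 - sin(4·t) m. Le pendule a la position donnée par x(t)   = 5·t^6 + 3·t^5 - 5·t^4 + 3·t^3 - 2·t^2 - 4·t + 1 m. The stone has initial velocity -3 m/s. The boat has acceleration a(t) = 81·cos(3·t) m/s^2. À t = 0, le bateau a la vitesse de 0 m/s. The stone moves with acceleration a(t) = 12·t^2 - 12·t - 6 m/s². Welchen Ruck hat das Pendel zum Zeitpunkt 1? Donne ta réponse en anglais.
Starting from position x(t) = 5·t^6 + 3·t^5 - 5·t^4 + 3·t^3 - 2·t^2 - 4·t + 1, we take 3 derivatives. Differentiating position, we get velocity: v(t) = 30·t^5 + 15·t^4 - 20·t^3 + 9·t^2 - 4·t - 4. Differentiating velocity, we get acceleration: a(t) = 150·t^4 + 60·t^3 - 60·t^2 + 18·t - 4. Differentiating acceleration, we get jerk: j(t) = 600·t^3 + 180·t^2 - 120·t + 18. We have jerk j(t) = 600·t^3 + 180·t^2 - 120·t + 18. Substituting t = 1: j(1) = 678.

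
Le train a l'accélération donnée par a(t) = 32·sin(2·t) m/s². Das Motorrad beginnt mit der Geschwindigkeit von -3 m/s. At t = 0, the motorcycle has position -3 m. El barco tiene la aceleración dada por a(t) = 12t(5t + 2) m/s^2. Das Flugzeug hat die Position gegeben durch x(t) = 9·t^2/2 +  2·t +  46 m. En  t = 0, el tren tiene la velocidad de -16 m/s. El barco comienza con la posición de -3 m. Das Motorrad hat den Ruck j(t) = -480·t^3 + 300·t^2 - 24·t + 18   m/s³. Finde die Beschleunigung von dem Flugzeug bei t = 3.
Wir müssen unsere Gleichung für die Position x(t) = 9·t^2/2 + 2·t + 46 2-mal ableiten. Die Ableitung von der Position ergibt die Geschwindigkeit: v(t) = 9·t + 2. Mit d/dt von v(t) finden wir a(t) = 9. Wir haben die Beschleunigung a(t) = 9. Durch Einsetzen von t = 3: a(3) = 9.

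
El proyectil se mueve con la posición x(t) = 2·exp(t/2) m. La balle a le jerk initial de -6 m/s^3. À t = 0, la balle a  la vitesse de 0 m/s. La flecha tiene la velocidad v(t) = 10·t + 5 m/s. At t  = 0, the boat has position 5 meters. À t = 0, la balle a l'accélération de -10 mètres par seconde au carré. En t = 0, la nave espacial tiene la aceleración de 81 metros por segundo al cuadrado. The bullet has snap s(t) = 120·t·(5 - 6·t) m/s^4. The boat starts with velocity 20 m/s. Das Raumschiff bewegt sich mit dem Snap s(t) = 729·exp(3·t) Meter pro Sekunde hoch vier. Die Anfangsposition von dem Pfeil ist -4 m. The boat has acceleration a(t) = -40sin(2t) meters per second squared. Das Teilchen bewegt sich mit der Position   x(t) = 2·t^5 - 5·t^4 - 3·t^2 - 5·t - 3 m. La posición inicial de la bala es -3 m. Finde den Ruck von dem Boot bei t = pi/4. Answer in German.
Um dies zu lösen, müssen wir 1 Ableitung unserer Gleichung für die Beschleunigung a(t) = -40·sin(2·t) nehmen. Durch Ableiten von der Beschleunigung erhalten wir den Ruck: j(t) = -80·cos(2·t). Mit j(t) = -80·cos(2·t) und Einsetzen von t = pi/4, finden wir j = 0.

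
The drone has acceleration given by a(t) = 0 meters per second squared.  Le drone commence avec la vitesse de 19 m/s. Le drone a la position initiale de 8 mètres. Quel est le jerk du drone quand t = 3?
Nous devons dériver notre équation de l'accélération a(t) = 0 1 fois. En prenant d/dt de a(t), nous trouvons j(t) = 0. En utilisant j(t) = 0 et en substituant t = 3, nous trouvons j = 0.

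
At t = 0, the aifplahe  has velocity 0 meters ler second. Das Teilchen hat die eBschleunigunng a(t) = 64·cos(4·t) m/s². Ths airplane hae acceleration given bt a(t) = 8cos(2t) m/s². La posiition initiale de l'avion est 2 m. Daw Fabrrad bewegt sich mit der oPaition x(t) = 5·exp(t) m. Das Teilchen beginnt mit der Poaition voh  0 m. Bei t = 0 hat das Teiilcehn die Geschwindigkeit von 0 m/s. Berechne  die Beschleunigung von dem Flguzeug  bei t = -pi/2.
Wir haben die Beschleunigung a(t) = 8·cos(2·t). Durch Einsetzen von t = -pi/2: a(-pi/2) = -8.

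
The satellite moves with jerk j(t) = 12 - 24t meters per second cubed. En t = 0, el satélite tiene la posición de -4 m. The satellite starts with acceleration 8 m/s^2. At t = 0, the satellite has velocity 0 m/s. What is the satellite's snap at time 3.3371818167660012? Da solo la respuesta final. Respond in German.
s(3.3371818167660012) = -24.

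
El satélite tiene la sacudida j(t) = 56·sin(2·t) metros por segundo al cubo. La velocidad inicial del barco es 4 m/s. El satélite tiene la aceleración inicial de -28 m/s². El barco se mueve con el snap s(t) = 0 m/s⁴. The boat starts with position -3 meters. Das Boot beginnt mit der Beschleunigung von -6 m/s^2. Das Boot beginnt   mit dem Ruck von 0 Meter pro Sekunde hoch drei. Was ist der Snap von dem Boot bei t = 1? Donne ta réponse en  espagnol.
De la ecuación del snap s(t) = 0, sustituimos t = 1 para obtener s = 0.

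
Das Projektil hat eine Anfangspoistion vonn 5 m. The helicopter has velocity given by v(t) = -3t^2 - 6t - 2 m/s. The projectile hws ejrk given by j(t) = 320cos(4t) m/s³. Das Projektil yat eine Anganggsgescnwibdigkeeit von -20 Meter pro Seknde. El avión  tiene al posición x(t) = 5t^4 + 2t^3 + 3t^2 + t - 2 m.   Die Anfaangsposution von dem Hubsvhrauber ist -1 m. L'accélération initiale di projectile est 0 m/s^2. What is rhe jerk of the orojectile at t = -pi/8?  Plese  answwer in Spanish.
Usando j(t) = 320·cos(4·t) y sustituyendo t = -pi/8, encontramos j = 0.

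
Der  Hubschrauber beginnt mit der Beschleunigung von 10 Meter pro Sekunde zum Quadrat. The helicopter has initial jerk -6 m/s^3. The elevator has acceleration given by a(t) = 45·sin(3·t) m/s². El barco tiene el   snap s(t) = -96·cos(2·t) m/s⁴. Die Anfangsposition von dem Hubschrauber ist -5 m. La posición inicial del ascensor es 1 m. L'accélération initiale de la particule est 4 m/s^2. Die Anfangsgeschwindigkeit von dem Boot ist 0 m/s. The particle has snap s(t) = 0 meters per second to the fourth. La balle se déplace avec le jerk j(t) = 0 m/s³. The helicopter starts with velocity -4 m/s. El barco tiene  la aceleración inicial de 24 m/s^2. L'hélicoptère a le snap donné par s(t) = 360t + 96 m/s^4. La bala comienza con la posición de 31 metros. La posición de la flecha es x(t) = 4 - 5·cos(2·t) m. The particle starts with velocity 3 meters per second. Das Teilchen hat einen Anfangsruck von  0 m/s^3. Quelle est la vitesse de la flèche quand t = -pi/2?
En partant de la position x(t) = 4 - 5·cos(2·t), nous prenons 1 dérivée. La dérivée de la position donne la vitesse: v(t) = 10·sin(2·t). De l'équation de la vitesse v(t) = 10·sin(2·t), nous substituons t = -pi/2 pour obtenir v = 0.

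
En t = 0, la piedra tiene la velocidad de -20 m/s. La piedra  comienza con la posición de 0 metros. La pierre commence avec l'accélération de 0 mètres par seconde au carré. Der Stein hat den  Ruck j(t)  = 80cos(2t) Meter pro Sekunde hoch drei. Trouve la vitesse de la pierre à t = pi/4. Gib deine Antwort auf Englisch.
To solve this, we need to take 2 integrals of our jerk equation j(t) = 80·cos(2·t). The integral of jerk is acceleration. Using a(0) = 0, we get a(t) = 40·sin(2·t). Integrating acceleration and using the initial condition v(0) = -20, we get v(t) = -20·cos(2·t). We have velocity v(t) = -20·cos(2·t). Substituting t = pi/4: v(pi/4) = 0.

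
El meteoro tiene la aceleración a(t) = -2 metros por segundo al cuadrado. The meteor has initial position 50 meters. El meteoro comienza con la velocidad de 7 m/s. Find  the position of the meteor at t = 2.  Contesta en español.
Necesitamos integrar nuestra ecuación de la aceleración a(t) = -2 2 veces. La antiderivada de la aceleración es la velocidad. Usando v(0) = 7, obtenemos v(t) = 7 - 2·t. La antiderivada de la velocidad, con x(0) = 50, da la posición: x(t) = -t^2 + 7·t + 50. Usando x(t) = -t^2 + 7·t + 50 y sustituyendo t = 2, encontramos x = 60.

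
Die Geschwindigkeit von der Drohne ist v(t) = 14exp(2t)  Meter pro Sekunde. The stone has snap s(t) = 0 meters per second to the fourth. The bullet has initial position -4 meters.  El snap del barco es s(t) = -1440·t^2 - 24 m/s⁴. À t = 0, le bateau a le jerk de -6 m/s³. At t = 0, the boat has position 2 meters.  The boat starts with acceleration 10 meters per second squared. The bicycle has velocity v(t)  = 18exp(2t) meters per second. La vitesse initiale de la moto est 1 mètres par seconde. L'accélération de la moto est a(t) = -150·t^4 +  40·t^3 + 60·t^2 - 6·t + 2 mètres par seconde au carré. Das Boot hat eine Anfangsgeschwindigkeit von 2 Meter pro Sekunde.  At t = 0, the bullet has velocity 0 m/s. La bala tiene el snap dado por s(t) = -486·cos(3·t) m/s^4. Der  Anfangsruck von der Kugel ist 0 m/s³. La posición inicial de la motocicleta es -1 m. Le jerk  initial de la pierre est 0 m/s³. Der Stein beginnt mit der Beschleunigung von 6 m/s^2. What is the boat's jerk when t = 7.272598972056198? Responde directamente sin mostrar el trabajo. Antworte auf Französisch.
À t = 7.272598972056198, j = -184813.895959568.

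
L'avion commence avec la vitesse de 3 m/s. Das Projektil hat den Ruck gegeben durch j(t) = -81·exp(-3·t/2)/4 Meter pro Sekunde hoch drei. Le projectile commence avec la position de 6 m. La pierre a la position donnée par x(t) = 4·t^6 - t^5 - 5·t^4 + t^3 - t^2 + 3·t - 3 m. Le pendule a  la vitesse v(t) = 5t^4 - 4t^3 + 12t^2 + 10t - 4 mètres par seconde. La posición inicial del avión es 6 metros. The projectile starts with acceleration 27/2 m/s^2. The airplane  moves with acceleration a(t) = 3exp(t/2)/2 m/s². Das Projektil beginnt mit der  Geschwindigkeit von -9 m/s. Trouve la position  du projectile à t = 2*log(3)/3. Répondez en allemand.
Wir müssen unsere Gleichung für den Ruck j(t) = -81·exp(-3·t/2)/4 3-mal integrieren. Das Integral von dem Ruck, mit a(0) = 27/2, ergibt die Beschleunigung: a(t) = 27·exp(-3·t/2)/2. Die Stammfunktion von der Beschleunigung, mit v(0) = -9, ergibt die Geschwindigkeit: v(t) = -9·exp(-3·t/2). Das Integral von der Geschwindigkeit, mit x(0) = 6, ergibt die Position: x(t) = 6·exp(-3·t/2). Mit x(t) = 6·exp(-3·t/2) und Einsetzen von t = 2*log(3)/3, finden wir x = 2.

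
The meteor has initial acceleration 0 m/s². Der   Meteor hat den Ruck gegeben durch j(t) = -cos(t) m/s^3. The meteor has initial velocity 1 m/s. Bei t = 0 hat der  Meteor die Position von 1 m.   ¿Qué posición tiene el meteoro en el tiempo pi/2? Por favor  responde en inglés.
We must find the antiderivative of our jerk equation j(t) = -cos(t) 3 times. Integrating jerk and using the initial condition a(0) = 0, we get a(t) = -sin(t). The integral of acceleration is velocity. Using v(0) = 1, we get v(t) = cos(t). Taking ∫v(t)dt and applying x(0) = 1, we find x(t) = sin(t) + 1. From the given position equation x(t) = sin(t) + 1, we substitute t = pi/2 to get x = 2.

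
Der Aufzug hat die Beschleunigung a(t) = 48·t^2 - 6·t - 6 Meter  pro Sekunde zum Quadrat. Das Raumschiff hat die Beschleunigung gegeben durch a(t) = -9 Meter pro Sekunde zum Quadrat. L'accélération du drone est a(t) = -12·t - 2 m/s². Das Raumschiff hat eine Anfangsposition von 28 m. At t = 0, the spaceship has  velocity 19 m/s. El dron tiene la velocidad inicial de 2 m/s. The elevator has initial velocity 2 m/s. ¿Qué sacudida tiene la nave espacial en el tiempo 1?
Debemos derivar nuestra ecuación de la aceleración a(t) = -9 1 vez. La derivada de la aceleración da la sacudida: j(t) = 0. De la ecuación de la sacudida j(t) = 0, sustituimos t = 1 para obtener j = 0.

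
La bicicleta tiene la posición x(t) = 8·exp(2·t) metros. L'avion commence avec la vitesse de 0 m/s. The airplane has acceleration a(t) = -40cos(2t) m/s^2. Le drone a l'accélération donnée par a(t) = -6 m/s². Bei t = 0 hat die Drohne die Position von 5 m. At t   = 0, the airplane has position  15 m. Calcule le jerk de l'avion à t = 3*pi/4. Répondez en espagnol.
Partiendo de la aceleración a(t) = -40·cos(2·t), tomamos 1 derivada. La derivada de la aceleración da la sacudida: j(t) = 80·sin(2·t). Tenemos la sacudida j(t) = 80·sin(2·t). Sustituyendo t = 3*pi/4: j(3*pi/4) = -80.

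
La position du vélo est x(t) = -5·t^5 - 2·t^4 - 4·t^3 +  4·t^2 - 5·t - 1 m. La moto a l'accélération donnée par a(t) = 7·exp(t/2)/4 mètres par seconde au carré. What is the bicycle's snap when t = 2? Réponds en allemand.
Wir müssen unsere Gleichung für die Position x(t) = -5·t^5 - 2·t^4 - 4·t^3 + 4·t^2 - 5·t - 1 4-mal ableiten. Durch Ableiten von der Position erhalten wir die Geschwindigkeit: v(t) = -25·t^4 - 8·t^3 - 12·t^2 + 8·t - 5. Durch Ableiten von der Geschwindigkeit erhalten wir die Beschleunigung: a(t) = -100·t^3 - 24·t^2 - 24·t + 8. Durch Ableiten von der Beschleunigung erhalten wir den Ruck: j(t) = -300·t^2 - 48·t - 24. Mit d/dt von j(t) finden wir s(t) = -600·t - 48. Mit s(t) = -600·t - 48 und Einsetzen von t = 2, finden wir s = -1248.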